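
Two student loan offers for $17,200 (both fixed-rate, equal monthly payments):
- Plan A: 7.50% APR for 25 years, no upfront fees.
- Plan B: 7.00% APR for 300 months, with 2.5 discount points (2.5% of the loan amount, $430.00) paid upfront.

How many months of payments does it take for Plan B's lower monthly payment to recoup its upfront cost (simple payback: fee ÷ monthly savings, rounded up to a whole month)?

Plan A: at 7.50% the monthly rate is 0.0062500, so the payment is 17,200 × 0.0062500 / (1 − 1.0062500^−300) = $127.11.
Plan B: at 7.00% the monthly rate is 0.0058333, so the payment is 17,200 × 0.0058333 / (1 − 1.0058333^−300) = $121.57.
Monthly savings = $127.11 − $121.57 = $5.54.
Break-even = $430.00 / $5.54 = 77.62 → 78 months.

78 months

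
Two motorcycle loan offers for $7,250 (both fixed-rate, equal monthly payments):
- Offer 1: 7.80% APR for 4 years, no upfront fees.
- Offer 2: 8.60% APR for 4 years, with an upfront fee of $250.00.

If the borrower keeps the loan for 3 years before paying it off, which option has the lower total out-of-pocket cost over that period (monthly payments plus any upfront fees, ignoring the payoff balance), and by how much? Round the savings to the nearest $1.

Offer 1 by $348

Offer 1: monthly rate = 7.8%/12 = 0.0065000; payment = 7,250 × 0.0065000 / (1 − (1+0.0065000)^−48) = $176.31.
Offer 2: at 8.60% the monthly rate is 0.0071667, so the payment is 7,250 × 0.0071667 / (1 − 1.0071667^−48) = $179.04.
Over 36 months: Offer 1 costs 36 × $176.31 = $6,347.16; Offer 2 costs 36 × $179.04 + $250.00 = $6,695.44.
Offer 1 is cheaper by $6,695.44 − $6,347.16 = $348.28.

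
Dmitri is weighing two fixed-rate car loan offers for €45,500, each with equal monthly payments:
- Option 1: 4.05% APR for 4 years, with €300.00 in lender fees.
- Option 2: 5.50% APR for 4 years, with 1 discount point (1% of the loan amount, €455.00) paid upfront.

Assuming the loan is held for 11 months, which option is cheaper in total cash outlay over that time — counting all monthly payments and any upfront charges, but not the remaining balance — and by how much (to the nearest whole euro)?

Option 1: monthly rate = 4.05%/12 = 0.0033750; payment = 45,500 × 0.0033750 / (1 − (1+0.0033750)^−48) = €1,028.37.
Option 2: monthly rate = 5.5%/12 = 0.0045833; payment = 45,500 × 0.0045833 / (1 − (1+0.0045833)^−48) = €1,058.17.
Over 11 months: Option 1 costs 11 × €1,028.37 + €300.00 = €11,612.07; Option 2 costs 11 × €1,058.17 + €455.00 = €12,094.87.
Option 1 is cheaper by €12,094.87 − €11,612.07 = €482.80.

Option 1 by €483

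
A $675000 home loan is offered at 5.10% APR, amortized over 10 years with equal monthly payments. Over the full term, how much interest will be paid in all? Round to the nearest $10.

At 5.10% the monthly rate is 0.0042500, so the payment is 675,000 × 0.0042500 / (1 − 1.0042500^−120) = $7,192.46.
Total paid = 120 × $7,192.46 = $863,095.20; interest = $863,095.20 − $675,000 = $188,095.20.

$188,100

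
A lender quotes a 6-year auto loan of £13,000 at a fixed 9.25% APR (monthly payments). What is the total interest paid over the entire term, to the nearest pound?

£3,988

Monthly rate = 9.25%/12 = 0.0077083; payment = 13,000 × 0.0077083 / (1 − (1+0.0077083)^−72) = £235.95.
Total paid = 72 × £235.95 = £16,988.40; interest = £16,988.40 − £13,000 = £3,988.40.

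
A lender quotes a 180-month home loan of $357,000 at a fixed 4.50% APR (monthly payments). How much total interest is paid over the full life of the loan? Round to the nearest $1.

$134,585

At 4.50% the monthly rate is 0.0037500, so the payment is 357,000 × 0.0037500 / (1 − 1.0037500^−180) = $2,731.03.
Total paid = 180 × $2,731.03 = $491,585.40; interest = $491,585.40 − $357,000 = $134,585.40.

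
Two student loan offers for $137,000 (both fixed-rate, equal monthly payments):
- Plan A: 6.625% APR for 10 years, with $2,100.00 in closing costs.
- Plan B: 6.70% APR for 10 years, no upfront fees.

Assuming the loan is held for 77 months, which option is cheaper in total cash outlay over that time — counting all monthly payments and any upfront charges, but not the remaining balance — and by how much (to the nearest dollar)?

Plan B by $1,696

Plan A: monthly rate = 6.625%/12 = 0.0055208; payment = 137,000 × 0.0055208 / (1 − (1+0.0055208)^−120) = $1,564.33.
Plan B: at 6.70% the monthly rate is 0.0055833, so the payment is 137,000 × 0.0055833 / (1 − 1.0055833^−120) = $1,569.58.
Over 77 months: Plan A costs 77 × $1,564.33 + $2,100.00 = $122,553.41; Plan B costs 77 × $1,569.58 = $120,857.66.
Plan B is cheaper by $122,553.41 − $120,857.66 = $1,695.75.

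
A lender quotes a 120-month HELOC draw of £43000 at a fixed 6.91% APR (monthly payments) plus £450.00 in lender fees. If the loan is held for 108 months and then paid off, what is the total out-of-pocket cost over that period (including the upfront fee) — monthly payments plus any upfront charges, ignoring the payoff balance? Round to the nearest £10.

At 6.91% the monthly rate is 0.0057583, so the payment is 43,000 × 0.0057583 / (1 − 1.0057583^−120) = £497.27.
Total outlay = 108 × £497.27 + £450.00 = £54,155.16.

£54,160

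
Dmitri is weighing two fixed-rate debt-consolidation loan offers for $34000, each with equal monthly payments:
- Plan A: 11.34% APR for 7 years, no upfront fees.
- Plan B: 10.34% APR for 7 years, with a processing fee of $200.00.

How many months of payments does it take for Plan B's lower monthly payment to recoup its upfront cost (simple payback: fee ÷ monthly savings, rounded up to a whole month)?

Plan A: at 11.34% the monthly rate is 0.0094500, so the payment is 34,000 × 0.0094500 / (1 − 1.0094500^−84) = $588.26.
Plan B: at 10.34% the monthly rate is 0.0086167, so the payment is 34,000 × 0.0086167 / (1 − 1.0086167^−84) = $570.43.
Monthly savings = $588.26 − $570.43 = $17.83.
Break-even = $200.00 / $17.83 = 11.22 → 12 months.

12 months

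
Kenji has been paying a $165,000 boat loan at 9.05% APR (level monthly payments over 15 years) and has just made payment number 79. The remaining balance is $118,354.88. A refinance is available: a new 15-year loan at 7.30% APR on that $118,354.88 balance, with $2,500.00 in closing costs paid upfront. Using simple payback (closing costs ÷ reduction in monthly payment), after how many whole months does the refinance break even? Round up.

5 months

Current payment = 165,000 × 9.05%/12 / (1 − (1+0.0075417)^−180) = $1,678.45.
Refinanced payment = 118,354.88 × 0.0060833 / (1 − (1+0.0060833)^−180) = $1,083.76.
Monthly savings = $1,678.45 − $1,083.76 = $594.69.
Break-even = $2,500.00 / $594.69 = 4.20 → 5 months.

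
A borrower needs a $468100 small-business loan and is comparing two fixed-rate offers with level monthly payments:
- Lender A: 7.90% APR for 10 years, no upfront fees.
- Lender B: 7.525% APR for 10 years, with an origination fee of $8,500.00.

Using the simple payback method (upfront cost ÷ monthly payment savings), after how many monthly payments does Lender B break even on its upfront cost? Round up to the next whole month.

Lender A: at 7.90% the monthly rate is 0.0065833, so the payment is 468,100 × 0.0065833 / (1 − 1.0065833^−120) = $5,654.64.
Lender B: at 7.525% the monthly rate is 0.0062708, so the payment is 468,100 × 0.0062708 / (1 − 1.0062708^−120) = $5,562.54.
Monthly savings = $5,654.64 − $5,562.54 = $92.10.
Break-even = $8,500.00 / $92.10 = 92.29 → 93 months.

93 months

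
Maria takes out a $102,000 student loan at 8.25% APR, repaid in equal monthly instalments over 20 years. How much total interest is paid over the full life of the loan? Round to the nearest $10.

$106,590

Monthly rate = 8.25%/12 = 0.0068750; payment = 102,000 × 0.0068750 / (1 − (1+0.0068750)^−240) = $869.11.
Total paid = 240 × $869.11 = $208,586.40; interest = $208,586.40 − $102,000 = $106,586.40.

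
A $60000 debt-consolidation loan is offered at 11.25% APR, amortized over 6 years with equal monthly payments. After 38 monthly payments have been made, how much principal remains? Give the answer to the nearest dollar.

With monthly rate i = 11.25%/12 = 0.0093750, the balance after k of n payments is P · [(1+i)^n − (1+i)^k] / [(1+i)^n − 1].
(1+0.0093750)^72 = 1.95786692 and (1+0.0093750)^38 = 1.42559667, so the balance is 60,000 × (1.95786692 − 1.42559667) / (1.95786692 − 1) = $33,340.97.

$33,341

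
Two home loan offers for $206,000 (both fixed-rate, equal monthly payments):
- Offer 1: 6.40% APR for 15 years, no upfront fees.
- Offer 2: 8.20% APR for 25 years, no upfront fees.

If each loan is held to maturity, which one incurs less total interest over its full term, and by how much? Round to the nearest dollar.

Offer 1 by $164,227

Offer 1: at 6.40% the monthly rate is 0.0053333, so the payment is 206,000 × 0.0053333 / (1 − 1.0053333^−180) = $1,783.18.
Total interest on Offer 1 = 180 × $1,783.18 − $206,000 = $114,972.40.
Offer 2: at 8.20% the monthly rate is 0.0068333, so the payment is 206,000 × 0.0068333 / (1 − 1.0068333^−300) = $1,617.33.
Total interest on Offer 2 = 300 × $1,617.33 − $206,000 = $279,199.00.
Offer 1 is lower by $164,226.60.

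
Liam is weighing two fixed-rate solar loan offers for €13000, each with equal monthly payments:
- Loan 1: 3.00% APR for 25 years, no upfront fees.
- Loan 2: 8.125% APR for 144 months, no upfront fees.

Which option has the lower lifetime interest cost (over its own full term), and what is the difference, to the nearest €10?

Loan 1: monthly rate = 3%/12 = 0.0025000; payment = 13,000 × 0.0025000 / (1 − (1+0.0025000)^−300) = €61.65.
Total interest on Loan 1 = 300 × €61.65 − €13,000 = €5,495.00.
Loan 2: monthly rate = 8.125%/12 = 0.0067708; payment = 13,000 × 0.0067708 / (1 − (1+0.0067708)^−144) = €141.61.
Total interest on Loan 2 = 144 × €141.61 − €13,000 = €7,391.84.
Loan 1 is lower by €1,896.84.

Loan 1 by €1,900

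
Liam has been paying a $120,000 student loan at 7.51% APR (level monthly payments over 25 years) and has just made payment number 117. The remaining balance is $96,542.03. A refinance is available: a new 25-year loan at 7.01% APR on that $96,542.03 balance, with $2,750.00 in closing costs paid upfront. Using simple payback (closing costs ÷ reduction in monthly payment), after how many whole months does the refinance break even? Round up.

Current payment = 120,000 × 7.51%/12 / (1 − (1+0.0062583)^−300) = $887.57.
Refinanced payment = 96,542.03 × 0.0058417 / (1 − (1+0.0058417)^−300) = $682.95.
Monthly savings = $887.57 − $682.95 = $204.62.
Break-even = $2,750.00 / $204.62 = 13.44 → 14 months.

14 months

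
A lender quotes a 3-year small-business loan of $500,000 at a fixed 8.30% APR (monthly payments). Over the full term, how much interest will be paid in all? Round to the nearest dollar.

$66,549

Monthly rate = 8.3%/12 = 0.0069167; payment = 500,000 × 0.0069167 / (1 − (1+0.0069167)^−36) = $15,737.47.
Total paid = 36 × $15,737.47 = $566,548.92; interest = $566,548.92 − $500,000 = $66,548.92.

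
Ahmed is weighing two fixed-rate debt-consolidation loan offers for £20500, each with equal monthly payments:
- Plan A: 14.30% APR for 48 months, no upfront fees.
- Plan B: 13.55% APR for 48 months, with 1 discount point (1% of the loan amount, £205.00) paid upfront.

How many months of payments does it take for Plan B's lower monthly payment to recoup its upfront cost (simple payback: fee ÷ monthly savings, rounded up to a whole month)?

Plan A: at 14.30% the monthly rate is 0.0119167, so the payment is 20,500 × 0.0119167 / (1 − 1.0119167^−48) = £563.28.
Plan B: at 13.55% the monthly rate is 0.0112917, so the payment is 20,500 × 0.0112917 / (1 − 1.0112917^−48) = £555.58.
Monthly savings = £563.28 − £555.58 = £7.70.
Break-even = £205.00 / £7.70 = 26.62 → 27 months.

27 months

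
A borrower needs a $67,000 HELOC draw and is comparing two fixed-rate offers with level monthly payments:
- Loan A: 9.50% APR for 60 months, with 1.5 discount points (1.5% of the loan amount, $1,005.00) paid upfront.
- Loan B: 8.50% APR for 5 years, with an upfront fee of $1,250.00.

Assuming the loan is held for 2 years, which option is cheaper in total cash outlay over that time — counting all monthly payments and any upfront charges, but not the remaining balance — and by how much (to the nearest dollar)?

Loan A: at 9.50% the monthly rate is 0.0079167, so the payment is 67,000 × 0.0079167 / (1 − 1.0079167^−60) = $1,407.12.
Loan B: at 8.50% the monthly rate is 0.0070833, so the payment is 67,000 × 0.0070833 / (1 − 1.0070833^−60) = $1,374.61.
Over 24 months: Loan A costs 24 × $1,407.12 + $1,005.00 = $34,775.88; Loan B costs 24 × $1,374.61 + $1,250.00 = $34,240.64.
Loan B is cheaper by $34,775.88 − $34,240.64 = $535.24.

Loan B by $535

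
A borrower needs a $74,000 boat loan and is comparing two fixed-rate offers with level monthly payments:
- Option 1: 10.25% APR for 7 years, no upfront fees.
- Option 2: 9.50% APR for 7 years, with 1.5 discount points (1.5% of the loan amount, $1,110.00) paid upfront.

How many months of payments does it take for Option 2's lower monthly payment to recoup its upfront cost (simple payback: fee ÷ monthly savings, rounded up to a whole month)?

39 months

Option 1: at 10.25% the monthly rate is 0.0085417, so the payment is 74,000 × 0.0085417 / (1 − 1.0085417^−84) = $1,238.07.
Option 2: monthly rate = 9.5%/12 = 0.0079167; payment = 74,000 × 0.0079167 / (1 − (1+0.0079167)^−84) = $1,209.45.
Monthly savings = $1,238.07 − $1,209.45 = $28.62.
Break-even = $1,110.00 / $28.62 = 38.78 → 39 months.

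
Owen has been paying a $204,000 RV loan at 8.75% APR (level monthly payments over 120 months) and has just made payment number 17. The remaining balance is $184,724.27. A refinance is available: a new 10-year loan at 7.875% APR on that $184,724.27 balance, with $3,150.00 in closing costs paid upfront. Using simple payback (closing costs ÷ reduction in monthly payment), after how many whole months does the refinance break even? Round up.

10 months

Current payment = 204,000 × 8.75%/12 / (1 − (1+0.0072917)^−120) = $2,556.67.
Refinanced payment = 184,724.27 × 0.0065625 / (1 − (1+0.0065625)^−120) = $2,229.03.
Monthly savings = $2,556.67 − $2,229.03 = $327.64.
Break-even = $3,150.00 / $327.64 = 9.61 → 10 months.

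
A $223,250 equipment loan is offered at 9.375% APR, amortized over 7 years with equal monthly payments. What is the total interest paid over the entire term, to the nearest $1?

Monthly rate = 9.375%/12 = 0.0078125; payment = 223,250 × 0.0078125 / (1 − (1+0.0078125)^−84) = $3,634.52.
Total paid = 84 × $3,634.52 = $305,299.68; interest = $305,299.68 − $223,250 = $82,049.68.

$82,050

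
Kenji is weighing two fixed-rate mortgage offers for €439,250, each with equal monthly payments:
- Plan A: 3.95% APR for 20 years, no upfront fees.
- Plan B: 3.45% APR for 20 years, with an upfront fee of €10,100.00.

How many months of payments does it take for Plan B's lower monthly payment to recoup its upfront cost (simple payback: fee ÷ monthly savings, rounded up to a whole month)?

89 months

Plan A: monthly rate = 3.95%/12 = 0.0032917; payment = 439,250 × 0.0032917 / (1 − (1+0.0032917)^−240) = €2,650.21.
Plan B: at 3.45% the monthly rate is 0.0028750, so the payment is 439,250 × 0.0028750 / (1 − 1.0028750^−240) = €2,536.20.
Monthly savings = €2,650.21 − €2,536.20 = €114.01.
Break-even = €10,100.00 / €114.01 = 88.59 → 89 months.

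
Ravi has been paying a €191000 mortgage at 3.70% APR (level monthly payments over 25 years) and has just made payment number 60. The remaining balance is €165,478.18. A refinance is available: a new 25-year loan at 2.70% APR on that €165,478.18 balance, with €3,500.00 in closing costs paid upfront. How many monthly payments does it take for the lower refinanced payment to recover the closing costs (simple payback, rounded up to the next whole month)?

Current payment = 191,000 × 3.7%/12 / (1 − (1+0.0030833)^−300) = €976.80.
Refinanced payment = 165,478.18 × 0.0022500 / (1 − (1+0.0022500)^−300) = €759.14.
Monthly savings = €976.80 − €759.14 = €217.66.
Break-even = €3,500.00 / €217.66 = 16.08 → 17 months.

17 months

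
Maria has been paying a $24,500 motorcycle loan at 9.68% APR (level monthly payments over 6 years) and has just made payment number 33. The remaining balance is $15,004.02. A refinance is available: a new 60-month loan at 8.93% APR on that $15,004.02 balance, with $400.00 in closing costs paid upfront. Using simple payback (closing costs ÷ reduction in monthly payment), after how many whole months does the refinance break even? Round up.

3 months

Current payment = 24,500 × 9.68%/12 / (1 − (1+0.0080667)^−72) = $449.94.
Refinanced payment = 15,004.02 × 0.0074417 / (1 − (1+0.0074417)^−60) = $310.95.
Monthly savings = $449.94 − $310.95 = $138.99.
Break-even = $400.00 / $138.99 = 2.88 → 3 months.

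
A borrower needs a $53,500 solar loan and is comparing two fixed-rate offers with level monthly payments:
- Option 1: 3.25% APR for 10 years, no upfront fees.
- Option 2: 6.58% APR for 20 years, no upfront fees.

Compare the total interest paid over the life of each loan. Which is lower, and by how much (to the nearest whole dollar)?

Option 1: at 3.25% the monthly rate is 0.0027083, so the payment is 53,500 × 0.0027083 / (1 − 1.0027083^−120) = $522.80.
Total interest on Option 1 = 120 × $522.80 − $53,500 = $9,236.00.
Option 2: at 6.58% the monthly rate is 0.0054833, so the payment is 53,500 × 0.0054833 / (1 − 1.0054833^−240) = $401.41.
Total interest on Option 2 = 240 × $401.41 − $53,500 = $42,838.40.
Option 1 is lower by $33,602.40.

Option 1 by $33,602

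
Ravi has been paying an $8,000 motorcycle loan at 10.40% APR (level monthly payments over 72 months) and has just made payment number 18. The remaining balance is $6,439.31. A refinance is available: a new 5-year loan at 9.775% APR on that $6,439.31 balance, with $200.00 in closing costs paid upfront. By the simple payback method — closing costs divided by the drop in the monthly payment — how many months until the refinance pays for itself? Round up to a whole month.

Current payment = 8,000 × 10.4%/12 / (1 − (1+0.0086667)^−72) = $149.83.
Refinanced payment = 6,439.31 × 0.0081458 / (1 − (1+0.0081458)^−60) = $136.10.
Monthly savings = $149.83 − $136.10 = $13.73.
Break-even = $200.00 / $13.73 = 14.57 → 15 months.

15 months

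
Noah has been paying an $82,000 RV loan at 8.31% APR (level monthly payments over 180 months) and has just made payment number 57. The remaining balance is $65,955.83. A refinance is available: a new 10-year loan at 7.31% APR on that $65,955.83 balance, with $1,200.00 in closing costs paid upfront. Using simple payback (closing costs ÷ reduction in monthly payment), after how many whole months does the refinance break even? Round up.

Current payment = 82,000 × 8.31%/12 / (1 − (1+0.0069250)^−180) = $798.38.
Refinanced payment = 65,955.83 × 0.0060917 / (1 − (1+0.0060917)^−120) = $776.38.
Monthly savings = $798.38 − $776.38 = $22.00.
Break-even = $1,200.00 / $22.00 = 54.55 → 55 months.

55 months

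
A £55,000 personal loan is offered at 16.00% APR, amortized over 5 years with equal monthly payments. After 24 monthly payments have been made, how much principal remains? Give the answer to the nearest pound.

With monthly rate i = 16%/12 = 0.0133333, the balance after k of n payments is P · [(1+i)^n − (1+i)^k] / [(1+i)^n − 1].
(1+0.0133333)^60 = 2.21380688 and (1+0.0133333)^24 = 1.37421882, so the balance is 55,000 × (2.21380688 − 1.37421882) / (2.21380688 − 1) = £38,043.40.

£38,043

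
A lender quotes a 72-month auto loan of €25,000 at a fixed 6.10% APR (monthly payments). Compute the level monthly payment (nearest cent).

€415.50

At 6.10% the monthly rate is 0.0050833, so the payment is 25,000 × 0.0050833 / (1 − 1.0050833^−72) = €415.50.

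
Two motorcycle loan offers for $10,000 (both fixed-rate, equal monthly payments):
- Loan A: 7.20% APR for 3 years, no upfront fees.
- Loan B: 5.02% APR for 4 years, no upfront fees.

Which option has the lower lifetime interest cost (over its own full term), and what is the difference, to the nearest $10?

Loan B by $90

Loan A: at 7.20% the monthly rate is 0.0060000, so the payment is 10,000 × 0.0060000 / (1 − 1.0060000^−36) = $309.69.
Total interest on Loan A = 36 × $309.69 − $10,000 = $1,148.84.
Loan B: monthly rate = 5.02%/12 = 0.0041833; payment = 10,000 × 0.0041833 / (1 − (1+0.0041833)^−48) = $230.38.
Total interest on Loan B = 48 × $230.38 − $10,000 = $1,058.24.
Loan B is lower by $90.60.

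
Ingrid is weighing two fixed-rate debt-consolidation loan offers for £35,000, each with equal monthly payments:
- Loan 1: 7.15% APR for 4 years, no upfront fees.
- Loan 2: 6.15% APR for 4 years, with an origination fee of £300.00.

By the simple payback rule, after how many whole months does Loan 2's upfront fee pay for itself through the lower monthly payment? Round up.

19 months

Loan 1: at 7.15% the monthly rate is 0.0059583, so the payment is 35,000 × 0.0059583 / (1 − 1.0059583^−48) = £840.56.
Loan 2: at 6.15% the monthly rate is 0.0051250, so the payment is 35,000 × 0.0051250 / (1 − 1.0051250^−48) = £824.39.
Monthly savings = £840.56 − £824.39 = £16.17.
Break-even = £300.00 / £16.17 = 18.55 → 19 months.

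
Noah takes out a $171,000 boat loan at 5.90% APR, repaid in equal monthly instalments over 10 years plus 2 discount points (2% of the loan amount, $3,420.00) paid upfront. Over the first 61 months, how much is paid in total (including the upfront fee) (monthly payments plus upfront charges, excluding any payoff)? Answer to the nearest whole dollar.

$118,702

At 5.90% the monthly rate is 0.0049167, so the payment is 171,000 × 0.0049167 / (1 − 1.0049167^−120) = $1,889.87.
Total outlay = 61 × $1,889.87 + $3,420.00 = $118,702.07.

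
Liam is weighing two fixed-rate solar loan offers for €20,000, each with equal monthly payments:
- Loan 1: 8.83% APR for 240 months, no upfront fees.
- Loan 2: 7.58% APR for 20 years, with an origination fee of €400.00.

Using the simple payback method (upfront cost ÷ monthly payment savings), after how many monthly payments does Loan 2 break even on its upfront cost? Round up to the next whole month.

26 months

Loan 1: at 8.83% the monthly rate is 0.0073583, so the payment is 20,000 × 0.0073583 / (1 − 1.0073583^−240) = €177.76.
Loan 2: monthly rate = 7.58%/12 = 0.0063167; payment = 20,000 × 0.0063167 / (1 − (1+0.0063167)^−240) = €162.10.
Monthly savings = €177.76 − €162.10 = €15.66.
Break-even = €400.00 / €15.66 = 25.54 → 26 months.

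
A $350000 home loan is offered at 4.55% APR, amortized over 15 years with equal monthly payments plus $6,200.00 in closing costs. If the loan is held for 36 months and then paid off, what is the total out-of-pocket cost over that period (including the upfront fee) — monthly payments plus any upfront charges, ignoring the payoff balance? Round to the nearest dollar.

At 4.55% the monthly rate is 0.0037917, so the payment is 350,000 × 0.0037917 / (1 − 1.0037917^−180) = $2,686.43.
Total outlay = 36 × $2,686.43 + $6,200.00 = $102,911.48.

$102,911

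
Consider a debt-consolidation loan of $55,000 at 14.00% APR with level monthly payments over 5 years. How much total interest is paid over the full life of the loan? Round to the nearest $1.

$21,785

At 14.00% the monthly rate is 0.0116667, so the payment is 55,000 × 0.0116667 / (1 − 1.0116667^−60) = $1,279.75.
Total paid = 60 × $1,279.75 = $76,785.00; interest = $76,785.00 − $55,000 = $21,785.00.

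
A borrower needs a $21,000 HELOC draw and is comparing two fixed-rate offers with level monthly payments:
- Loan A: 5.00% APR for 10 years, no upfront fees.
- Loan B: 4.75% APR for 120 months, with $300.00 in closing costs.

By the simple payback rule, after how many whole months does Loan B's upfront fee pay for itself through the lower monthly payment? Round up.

118 months

Loan A: at 5.00% the monthly rate is 0.0041667, so the payment is 21,000 × 0.0041667 / (1 − 1.0041667^−120) = $222.74.
Loan B: at 4.75% the monthly rate is 0.0039583, so the payment is 21,000 × 0.0039583 / (1 − 1.0039583^−120) = $220.18.
Monthly savings = $222.74 − $220.18 = $2.56.
Break-even = $300.00 / $2.56 = 117.19 → 118 months.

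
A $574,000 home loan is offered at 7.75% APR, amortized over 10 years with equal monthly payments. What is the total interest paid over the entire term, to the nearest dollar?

Monthly rate = 7.75%/12 = 0.0064583; payment = 574,000 × 0.0064583 / (1 − (1+0.0064583)^−120) = $6,888.61.
Total paid = 120 × $6,888.61 = $826,633.20; interest = $826,633.20 − $574,000 = $252,633.20.

$252,633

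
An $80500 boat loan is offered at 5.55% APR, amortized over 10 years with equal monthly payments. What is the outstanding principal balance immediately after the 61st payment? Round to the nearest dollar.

With monthly rate i = 5.55%/12 = 0.0046250, the balance after k of n payments is P · [(1+i)^n − (1+i)^k] / [(1+i)^n − 1].
(1+0.0046250)^120 = 1.73971361 and (1+0.0046250)^61 = 1.32508233, so the balance is 80,500 × (1.73971361 − 1.32508233) / (1.73971361 − 1) = $45,122.62.

$45,123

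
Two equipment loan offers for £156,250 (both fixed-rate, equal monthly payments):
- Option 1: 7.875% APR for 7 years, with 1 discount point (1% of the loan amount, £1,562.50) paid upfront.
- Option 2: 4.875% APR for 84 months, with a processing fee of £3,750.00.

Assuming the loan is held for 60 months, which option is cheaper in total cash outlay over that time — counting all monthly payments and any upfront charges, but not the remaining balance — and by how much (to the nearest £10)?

Option 2 by £11,390

Option 1: at 7.875% the monthly rate is 0.0065625, so the payment is 156,250 × 0.0065625 / (1 − 1.0065625^−84) = £2,425.63.
Option 2: at 4.875% the monthly rate is 0.0040625, so the payment is 156,250 × 0.0040625 / (1 − 1.0040625^−84) = £2,199.26.
Over 60 months: Option 1 costs 60 × £2,425.63 + £1,562.50 = £147,100.30; Option 2 costs 60 × £2,199.26 + £3,750.00 = £135,705.60.
Option 2 is cheaper by £147,100.30 − £135,705.60 = £11,394.70.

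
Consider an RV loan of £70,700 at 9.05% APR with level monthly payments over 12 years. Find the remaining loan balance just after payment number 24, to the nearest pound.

With monthly rate i = 9.05%/12 = 0.0075417, the balance after k of n payments is P · [(1+i)^n − (1+i)^k] / [(1+i)^n − 1].
(1+0.0075417)^144 = 2.95035455 and (1+0.0075417)^24 = 1.19760160, so the balance is 70,700 × (2.95035455 − 1.19760160) / (2.95035455 − 1) = £63,536.98.

£63,537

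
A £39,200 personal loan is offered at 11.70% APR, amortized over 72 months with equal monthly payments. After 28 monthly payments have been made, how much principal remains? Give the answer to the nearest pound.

With monthly rate i = 11.7%/12 = 0.0097500, the balance after k of n payments is P · [(1+i)^n − (1+i)^k] / [(1+i)^n − 1].
(1+0.0097500)^72 = 2.01093509 and (1+0.0097500)^28 = 1.31216404, so the balance is 39,200 × (2.01093509 − 1.31216404) / (2.01093509 − 1) = £27,095.53.

£27,096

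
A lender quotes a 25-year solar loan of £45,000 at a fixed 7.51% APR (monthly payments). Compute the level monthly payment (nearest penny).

Monthly rate = 7.51%/12 = 0.0062583; payment = 45,000 × 0.0062583 / (1 − (1+0.0062583)^−300) = £332.84.

£332.84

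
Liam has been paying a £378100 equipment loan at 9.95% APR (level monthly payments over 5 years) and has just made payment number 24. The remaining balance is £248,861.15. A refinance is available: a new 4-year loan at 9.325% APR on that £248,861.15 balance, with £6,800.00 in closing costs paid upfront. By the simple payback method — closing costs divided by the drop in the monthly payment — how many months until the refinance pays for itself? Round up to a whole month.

4 months

Current payment = 378,100 × 9.95%/12 / (1 − (1+0.0082917)^−60) = £8,024.21.
Refinanced payment = 248,861.15 × 0.0077708 / (1 − (1+0.0077708)^−48) = £6,231.40.
Monthly savings = £8,024.21 − £6,231.40 = £1,792.81.
Break-even = £6,800.00 / £1,792.81 = 3.79 → 4 months.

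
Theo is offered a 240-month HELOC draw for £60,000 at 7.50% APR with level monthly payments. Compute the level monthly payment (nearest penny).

At 7.50% the monthly rate is 0.0062500, so the payment is 60,000 × 0.0062500 / (1 − 1.0062500^−240) = £483.36.

£483.36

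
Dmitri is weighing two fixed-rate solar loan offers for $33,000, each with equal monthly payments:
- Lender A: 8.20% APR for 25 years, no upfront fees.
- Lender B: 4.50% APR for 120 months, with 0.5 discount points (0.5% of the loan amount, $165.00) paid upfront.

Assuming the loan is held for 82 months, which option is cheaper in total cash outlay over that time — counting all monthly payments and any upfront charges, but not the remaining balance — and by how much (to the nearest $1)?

Lender A: monthly rate = 8.2%/12 = 0.0068333; payment = 33,000 × 0.0068333 / (1 − (1+0.0068333)^−300) = $259.09.
Lender B: at 4.50% the monthly rate is 0.0037500, so the payment is 33,000 × 0.0037500 / (1 − 1.0037500^−120) = $342.01.
Over 82 months: Lender A costs 82 × $259.09 = $21,245.38; Lender B costs 82 × $342.01 + $165.00 = $28,209.82.
Lender A is cheaper by $28,209.82 − $21,245.38 = $6,964.44.

Lender A by $6,964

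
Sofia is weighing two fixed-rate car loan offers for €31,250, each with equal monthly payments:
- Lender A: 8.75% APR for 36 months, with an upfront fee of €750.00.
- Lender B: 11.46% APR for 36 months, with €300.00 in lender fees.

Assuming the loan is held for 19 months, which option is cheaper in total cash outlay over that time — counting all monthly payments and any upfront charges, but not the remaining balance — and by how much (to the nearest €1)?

Lender A: monthly rate = 8.75%/12 = 0.0072917; payment = 31,250 × 0.0072917 / (1 − (1+0.0072917)^−36) = €990.11.
Lender B: at 11.46% the monthly rate is 0.0095500, so the payment is 31,250 × 0.0095500 / (1 − 1.0095500^−36) = €1,029.91.
Over 19 months: Lender A costs 19 × €990.11 + €750.00 = €19,562.09; Lender B costs 19 × €1,029.91 + €300.00 = €19,868.29.
Lender A is cheaper by €19,868.29 − €19,562.09 = €306.20.

Lender A by €306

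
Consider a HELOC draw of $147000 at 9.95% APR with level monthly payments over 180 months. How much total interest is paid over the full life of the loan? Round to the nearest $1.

Monthly rate = 9.95%/12 = 0.0082917; payment = 147,000 × 0.0082917 / (1 − (1+0.0082917)^−180) = $1,575.18.
Total paid = 180 × $1,575.18 = $283,532.40; interest = $283,532.40 − $147,000 = $136,532.40.

$136,532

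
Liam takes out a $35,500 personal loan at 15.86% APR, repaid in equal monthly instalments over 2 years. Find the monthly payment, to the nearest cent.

$1,735.82

At 15.86% the monthly rate is 0.0132167, so the payment is 35,500 × 0.0132167 / (1 − 1.0132167^−24) = $1,735.82.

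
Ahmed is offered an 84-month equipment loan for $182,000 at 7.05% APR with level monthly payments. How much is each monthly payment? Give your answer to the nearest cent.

$2,751.32

Monthly rate = 7.05%/12 = 0.0058750; payment = 182,000 × 0.0058750 / (1 − (1+0.0058750)^−84) = $2,751.32.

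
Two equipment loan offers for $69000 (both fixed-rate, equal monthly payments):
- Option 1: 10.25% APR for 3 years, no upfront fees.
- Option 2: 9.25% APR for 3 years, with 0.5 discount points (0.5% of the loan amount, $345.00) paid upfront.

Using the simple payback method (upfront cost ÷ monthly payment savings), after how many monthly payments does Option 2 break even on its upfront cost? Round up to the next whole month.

11 months

Option 1: monthly rate = 10.25%/12 = 0.0085417; payment = 69,000 × 0.0085417 / (1 − (1+0.0085417)^−36) = $2,234.54.
Option 2: monthly rate = 9.25%/12 = 0.0077083; payment = 69,000 × 0.0077083 / (1 − (1+0.0077083)^−36) = $2,202.22.
Monthly savings = $2,234.54 − $2,202.22 = $32.32.
Break-even = $345.00 / $32.32 = 10.67 → 11 months.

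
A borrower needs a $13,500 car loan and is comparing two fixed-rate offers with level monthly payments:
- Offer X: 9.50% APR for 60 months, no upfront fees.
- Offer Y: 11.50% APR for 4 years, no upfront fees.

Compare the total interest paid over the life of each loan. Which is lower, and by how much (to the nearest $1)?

Offer X: at 9.50% the monthly rate is 0.0079167, so the payment is 13,500 × 0.0079167 / (1 − 1.0079167^−60) = $283.53.
Total interest on Offer X = 60 × $283.53 − $13,500 = $3,511.80.
Offer Y: monthly rate = 11.5%/12 = 0.0095833; payment = 13,500 × 0.0095833 / (1 − (1+0.0095833)^−48) = $352.20.
Total interest on Offer Y = 48 × $352.20 − $13,500 = $3,405.60.
Offer Y is lower by $106.20.

Offer Y by $106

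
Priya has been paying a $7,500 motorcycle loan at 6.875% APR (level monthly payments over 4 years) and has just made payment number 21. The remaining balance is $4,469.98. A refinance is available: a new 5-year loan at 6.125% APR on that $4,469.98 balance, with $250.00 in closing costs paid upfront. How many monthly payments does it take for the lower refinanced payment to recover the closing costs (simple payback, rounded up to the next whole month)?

Current payment = 7,500 × 6.875%/12 / (1 − (1+0.0057292)^−48) = $179.16.
Refinanced payment = 4,469.98 × 0.0051042 / (1 − (1+0.0051042)^−60) = $86.68.
Monthly savings = $179.16 − $86.68 = $92.48.
Break-even = $250.00 / $92.48 = 2.70 → 3 months.

3 months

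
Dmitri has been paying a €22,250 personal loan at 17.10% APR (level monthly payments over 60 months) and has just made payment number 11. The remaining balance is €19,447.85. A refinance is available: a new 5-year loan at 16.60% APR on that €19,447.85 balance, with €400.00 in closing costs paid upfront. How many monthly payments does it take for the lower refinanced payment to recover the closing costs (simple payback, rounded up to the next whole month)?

Current payment = 22,250 × 17.1%/12 / (1 − (1+0.0142500)^−60) = €554.17.
Refinanced payment = 19,447.85 × 0.0138333 / (1 − (1+0.0138333)^−60) = €479.16.
Monthly savings = €554.17 − €479.16 = €75.01.
Break-even = €400.00 / €75.01 = 5.33 → 6 months.

6 months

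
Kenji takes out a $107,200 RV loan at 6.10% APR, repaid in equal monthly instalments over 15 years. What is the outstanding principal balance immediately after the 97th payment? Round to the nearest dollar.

$61,522

With monthly rate i = 6.1%/12 = 0.0050833, the balance after k of n payments is P · [(1+i)^n − (1+i)^k] / [(1+i)^n − 1].
(1+0.0050833)^180 = 2.49099499 and (1+0.0050833)^97 = 1.63531314, so the balance is 107,200 × (2.49099499 − 1.63531314) / (2.49099499 − 1) = $61,522.07.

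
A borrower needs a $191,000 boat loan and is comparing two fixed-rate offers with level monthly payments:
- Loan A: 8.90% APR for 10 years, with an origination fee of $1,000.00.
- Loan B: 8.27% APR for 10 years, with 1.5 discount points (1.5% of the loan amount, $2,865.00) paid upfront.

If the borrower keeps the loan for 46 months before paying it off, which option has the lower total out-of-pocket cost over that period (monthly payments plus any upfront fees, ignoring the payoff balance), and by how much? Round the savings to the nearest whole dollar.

Loan B by $1,101

Loan A: at 8.90% the monthly rate is 0.0074167, so the payment is 191,000 × 0.0074167 / (1 − 1.0074167^−120) = $2,409.18.
Loan B: monthly rate = 8.27%/12 = 0.0068917; payment = 191,000 × 0.0068917 / (1 − (1+0.0068917)^−120) = $2,344.70.
Over 46 months: Loan A costs 46 × $2,409.18 + $1,000.00 = $111,822.28; Loan B costs 46 × $2,344.70 + $2,865.00 = $110,721.20.
Loan B is cheaper by $111,822.28 − $110,721.20 = $1,101.08.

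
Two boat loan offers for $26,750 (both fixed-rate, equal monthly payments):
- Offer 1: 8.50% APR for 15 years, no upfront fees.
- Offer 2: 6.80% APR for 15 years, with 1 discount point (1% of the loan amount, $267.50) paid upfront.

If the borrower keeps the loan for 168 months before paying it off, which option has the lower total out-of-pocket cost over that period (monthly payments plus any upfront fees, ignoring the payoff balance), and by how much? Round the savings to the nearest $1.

Offer 1: at 8.50% the monthly rate is 0.0070833, so the payment is 26,750 × 0.0070833 / (1 − 1.0070833^−180) = $263.42.
Offer 2: monthly rate = 6.8%/12 = 0.0056667; payment = 26,750 × 0.0056667 / (1 − (1+0.0056667)^−180) = $237.46.
Over 168 months: Offer 1 costs 168 × $263.42 = $44,254.56; Offer 2 costs 168 × $237.46 + $267.50 = $40,160.78.
Offer 2 is cheaper by $44,254.56 − $40,160.78 = $4,093.78.

Offer 2 by $4,094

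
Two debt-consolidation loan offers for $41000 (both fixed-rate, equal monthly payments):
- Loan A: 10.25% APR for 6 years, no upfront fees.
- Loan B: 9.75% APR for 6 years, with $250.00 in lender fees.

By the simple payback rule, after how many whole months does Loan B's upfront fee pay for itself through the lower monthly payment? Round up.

25 months

Loan A: at 10.25% the monthly rate is 0.0085417, so the payment is 41,000 × 0.0085417 / (1 − 1.0085417^−72) = $764.74.
Loan B: at 9.75% the monthly rate is 0.0081250, so the payment is 41,000 × 0.0081250 / (1 − 1.0081250^−72) = $754.40.
Monthly savings = $764.74 − $754.40 = $10.34.
Break-even = $250.00 / $10.34 = 24.18 → 25 months.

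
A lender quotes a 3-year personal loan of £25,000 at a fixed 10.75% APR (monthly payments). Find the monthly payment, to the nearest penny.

At 10.75% the monthly rate is 0.0089583, so the payment is 25,000 × 0.0089583 / (1 − 1.0089583^−36) = £815.51.

£815.51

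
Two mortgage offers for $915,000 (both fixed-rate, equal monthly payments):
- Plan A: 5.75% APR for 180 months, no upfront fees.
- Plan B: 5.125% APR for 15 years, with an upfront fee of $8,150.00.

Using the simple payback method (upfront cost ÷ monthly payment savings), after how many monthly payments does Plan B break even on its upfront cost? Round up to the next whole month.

Plan A: at 5.75% the monthly rate is 0.0047917, so the payment is 915,000 × 0.0047917 / (1 − 1.0047917^−180) = $7,598.25.
Plan B: at 5.125% the monthly rate is 0.0042708, so the payment is 915,000 × 0.0042708 / (1 − 1.0042708^−180) = $7,295.48.
Monthly savings = $7,598.25 − $7,295.48 = $302.77.
Break-even = $8,150.00 / $302.77 = 26.92 → 27 months.

27 months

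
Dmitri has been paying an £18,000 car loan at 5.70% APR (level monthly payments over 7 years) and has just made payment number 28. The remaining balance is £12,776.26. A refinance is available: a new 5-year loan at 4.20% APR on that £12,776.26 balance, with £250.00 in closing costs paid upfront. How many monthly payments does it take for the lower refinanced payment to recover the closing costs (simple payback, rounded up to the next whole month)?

11 months

Current payment = 18,000 × 5.7%/12 / (1 − (1+0.0047500)^−84) = £260.37.
Refinanced payment = 12,776.26 × 0.0035000 / (1 − (1+0.0035000)^−60) = £236.45.
Monthly savings = £260.37 − £236.45 = £23.92.
Break-even = £250.00 / £23.92 = 10.45 → 11 months.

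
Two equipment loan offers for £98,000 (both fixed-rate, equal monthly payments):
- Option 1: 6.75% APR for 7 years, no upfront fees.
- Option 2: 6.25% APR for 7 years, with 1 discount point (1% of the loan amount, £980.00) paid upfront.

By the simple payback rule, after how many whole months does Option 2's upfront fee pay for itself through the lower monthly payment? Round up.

42 months

Option 1: at 6.75% the monthly rate is 0.0056250, so the payment is 98,000 × 0.0056250 / (1 − 1.0056250^−84) = £1,467.13.
Option 2: at 6.25% the monthly rate is 0.0052083, so the payment is 98,000 × 0.0052083 / (1 − 1.0052083^−84) = £1,443.41.
Monthly savings = £1,467.13 − £1,443.41 = £23.72.
Break-even = £980.00 / £23.72 = 41.32 → 42 months.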